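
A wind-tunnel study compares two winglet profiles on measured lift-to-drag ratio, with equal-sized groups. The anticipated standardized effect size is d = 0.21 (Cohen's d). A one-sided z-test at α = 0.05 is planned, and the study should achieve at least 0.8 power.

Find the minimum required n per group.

n = 281 per group

Set Φ(δ − 1.645) = 0.8; then δ − 1.645 = Φ⁻¹(0.8) = 0.842, giving δ = 2.486.
δ = d·√(n/2) ⇒ n = 2(δ/d)² = 2 × (2.486 / 0.21)² = 280.39.
Rounding up, n = 281 per group.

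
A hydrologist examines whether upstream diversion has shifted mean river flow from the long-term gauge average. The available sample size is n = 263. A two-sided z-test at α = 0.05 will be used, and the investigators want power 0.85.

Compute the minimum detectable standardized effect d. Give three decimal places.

d ≈ 0.185

Required noncentrality: δ = z_{0.025} + z_{0.15} = 1.960 + 1.036 = 2.996.
(The second rejection-region term Φ(−δ − z_{α/2}) is negligible and dropped.)
δ = d·√n ⇒ d = δ/√n = 2.996/√263 = 0.1848.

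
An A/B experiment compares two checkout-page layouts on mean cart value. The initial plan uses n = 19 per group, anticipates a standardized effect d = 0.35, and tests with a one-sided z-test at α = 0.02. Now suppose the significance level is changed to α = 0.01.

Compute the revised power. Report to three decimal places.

Power ≈ 0.106

δ = d·√(n/2) = 0.35 × √(19/2) = 1.0788 (unchanged). New critical value: z_{0.01} = 2.326.
Revised power = Φ(δ − 2.326) = Φ(-1.248) = 0.1061.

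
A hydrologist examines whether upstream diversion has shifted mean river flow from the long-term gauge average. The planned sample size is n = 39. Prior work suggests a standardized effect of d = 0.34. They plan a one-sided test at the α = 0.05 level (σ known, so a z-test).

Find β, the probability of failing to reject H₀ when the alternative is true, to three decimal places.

β ≈ 0.316

Noncentrality parameter: δ = d·√n = 0.34 × √39 = 2.1233
One-sided α = 0.05 → critical value z_{0.05} = 1.645.
Power = Φ(δ − 1.645) = Φ(0.478) = 0.6838.
Type II error: β = 1 − power = 1 − 0.6838 = 0.3162.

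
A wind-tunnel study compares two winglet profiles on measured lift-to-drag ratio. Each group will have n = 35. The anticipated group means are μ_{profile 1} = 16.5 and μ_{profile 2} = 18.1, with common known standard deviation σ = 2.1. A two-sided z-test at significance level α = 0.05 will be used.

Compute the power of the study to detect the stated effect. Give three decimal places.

Standardized effect: d = |μ_{profile 1} − μ_{profile 2}| / σ = |16.5 − 18.1| / 2.1 = 0.7619
Noncentrality parameter: δ = d·√(n/2) = 0.7619 × √(35/2) = 3.1873
Two-sided α = 0.05 → critical value z_{0.025} = 1.960.
Power = Φ(δ − 1.960) + Φ(−δ − 1.960) = Φ(1.227) + Φ(-5.147) = 0.8901 + 0.0000 = 0.8901.

Power ≈ 0.890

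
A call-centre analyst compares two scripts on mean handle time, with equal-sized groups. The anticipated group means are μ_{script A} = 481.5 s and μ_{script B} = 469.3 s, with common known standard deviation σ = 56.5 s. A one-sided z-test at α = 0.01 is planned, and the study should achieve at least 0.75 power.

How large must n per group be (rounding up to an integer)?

n = 387 per group

Standardized effect: d = |μ_{script A} − μ_{script B}| / σ = |481.5 − 469.3| / 56.5 = 0.2159
For power 0.75 need Φ(δ − z_{0.01}) = 0.75, so δ = z_{0.01} + z_{0.25} = 2.326 + 0.674 = 3.001.
δ = d·√(n/2) ⇒ n = 2(δ/d)² = 2 × (3.001 / 0.2159)² = 386.27.
Rounding up, n = 387 per group.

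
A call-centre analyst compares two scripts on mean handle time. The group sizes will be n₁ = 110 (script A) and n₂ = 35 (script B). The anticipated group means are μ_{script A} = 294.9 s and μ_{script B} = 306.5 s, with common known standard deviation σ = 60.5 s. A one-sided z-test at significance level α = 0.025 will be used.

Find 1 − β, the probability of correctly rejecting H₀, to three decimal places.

Standardized effect: d = |μ_{script A} − μ_{script B}| / σ = |294.9 − 306.5| / 60.5 = 0.1917
Noncentrality parameter: δ = d / √(1/n₁ + 1/n₂) = 0.1917 / √(1/110 + 1/35) = 0.9880
Critical value for a one-sided test at α = 0.025: z_α = 1.960.
Power = Φ(δ − 1.960) = Φ(-0.972) = 0.1655.

Power ≈ 0.166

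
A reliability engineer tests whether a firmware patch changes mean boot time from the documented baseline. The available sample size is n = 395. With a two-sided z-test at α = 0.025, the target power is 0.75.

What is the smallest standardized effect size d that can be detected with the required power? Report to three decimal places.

Need Φ(δ − 2.241) = 0.75, so δ = 2.241 + 0.674 = 2.916.
(The second rejection-region term Φ(−δ − z_{α/2}) is negligible and dropped.)
δ = d·√n ⇒ d = δ/√n = 2.916/√395 = 0.1467.

d ≈ 0.147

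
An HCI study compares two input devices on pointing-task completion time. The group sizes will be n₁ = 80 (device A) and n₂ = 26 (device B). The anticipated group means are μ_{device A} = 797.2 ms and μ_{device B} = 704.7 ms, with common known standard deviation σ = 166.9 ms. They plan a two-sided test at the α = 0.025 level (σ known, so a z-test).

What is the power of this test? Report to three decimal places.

Power ≈ 0.585

Standardized effect: d = |μ_{device A} − μ_{device B}| / σ = |797.2 − 704.7| / 166.9 = 0.5542
Noncentrality parameter: δ = d / √(1/n₁ + 1/n₂) = 0.5542 / √(1/80 + 1/26) = 2.4551
Critical value for a two-sided test at α = 0.025: z_{α/2} = 2.241.
Power = Φ(δ − 2.241) + Φ(−δ − 2.241) = Φ(0.214) + Φ(-4.696) = 0.5846 + 0.0000 = 0.5846.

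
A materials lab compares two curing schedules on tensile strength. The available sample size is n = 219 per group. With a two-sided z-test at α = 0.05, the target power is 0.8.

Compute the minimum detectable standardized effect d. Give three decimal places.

d ≈ 0.268

Required noncentrality: δ = z_{0.025} + z_{0.20} = 1.960 + 0.842 = 2.802.
(The second rejection-region term Φ(−δ − z_{α/2}) is negligible and dropped.)
δ = d·√(n/2) ⇒ d = δ/√(n/2) = 2.802/√(219/2) = 0.2677.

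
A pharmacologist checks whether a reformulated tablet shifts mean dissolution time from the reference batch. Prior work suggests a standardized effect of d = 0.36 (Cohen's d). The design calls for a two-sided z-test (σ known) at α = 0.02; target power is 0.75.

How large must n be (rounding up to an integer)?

n = 70

For power 0.75 need Φ(δ − z_{0.01}) = 0.75, so δ = z_{0.01} + z_{0.25} = 2.326 + 0.674 = 3.001.
(For δ > 0 the lower-tail rejection region contributes negligibly to power, so the one-term inversion is standard.)
δ = d·√n ⇒ n = (δ/d)² = (3.001 / 0.36)² = 69.48.
Round up to the next whole unit.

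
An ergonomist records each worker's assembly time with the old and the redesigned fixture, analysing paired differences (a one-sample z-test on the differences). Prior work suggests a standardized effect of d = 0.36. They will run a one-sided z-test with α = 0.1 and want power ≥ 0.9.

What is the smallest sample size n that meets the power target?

n = 51

Set Φ(δ − 1.282) = 0.9; then δ − 1.282 = Φ⁻¹(0.9) = 1.282, giving δ = 2.563.
δ = d·√n ⇒ n = (δ/d)² = (2.563 / 0.36)² = 50.69.
Rounding up, n = 51.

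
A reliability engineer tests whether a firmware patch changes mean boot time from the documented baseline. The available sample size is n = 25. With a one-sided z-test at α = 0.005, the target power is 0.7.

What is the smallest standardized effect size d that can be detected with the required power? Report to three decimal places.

Need Φ(δ − 2.576) = 0.7, so δ = 2.576 + 0.524 = 3.100.
δ = d·√n ⇒ d = δ/√n = 3.100/√25 = 0.6200.

d ≈ 0.620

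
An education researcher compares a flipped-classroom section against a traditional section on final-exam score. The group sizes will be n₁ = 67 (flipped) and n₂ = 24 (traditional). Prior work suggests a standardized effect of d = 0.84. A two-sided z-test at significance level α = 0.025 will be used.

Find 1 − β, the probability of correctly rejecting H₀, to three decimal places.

Noncentrality parameter: δ = d / √(1/n₁ + 1/n₂) = 0.84 / √(1/67 + 1/24) = 3.5310
Critical value for a two-sided test at α = 0.025: z_{α/2} = 2.241.
Power = Φ(δ − 2.241) + Φ(−δ − 2.241) = Φ(1.290) + Φ(-5.772) = 0.9014 + 0.0000 = 0.9014.

Power ≈ 0.901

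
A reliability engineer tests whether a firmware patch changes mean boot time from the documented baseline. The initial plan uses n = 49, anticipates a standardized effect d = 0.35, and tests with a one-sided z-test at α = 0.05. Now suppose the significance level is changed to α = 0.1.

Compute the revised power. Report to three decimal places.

δ = d·√n = 0.35 × √49 = 2.4500 (unchanged). New critical value: z_{0.1} = 1.282.
Revised power = P(Z > 1.282 − δ) = Φ(1.168) = 0.8787.

Power ≈ 0.879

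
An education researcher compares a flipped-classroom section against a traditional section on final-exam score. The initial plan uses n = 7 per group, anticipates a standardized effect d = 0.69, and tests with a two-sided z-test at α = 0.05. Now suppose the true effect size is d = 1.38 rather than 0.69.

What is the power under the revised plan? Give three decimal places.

With d = 1.38: δ = d·√(n/2) = 1.38 × √(7/2) = 2.5817. Critical value z_{0.025} = 1.960.
Revised power = Φ(δ − 1.960) + Φ(−δ − 1.960) = Φ(0.622) + Φ(-4.542) = 0.7330 + 0.0000 = 0.7330.

Power ≈ 0.733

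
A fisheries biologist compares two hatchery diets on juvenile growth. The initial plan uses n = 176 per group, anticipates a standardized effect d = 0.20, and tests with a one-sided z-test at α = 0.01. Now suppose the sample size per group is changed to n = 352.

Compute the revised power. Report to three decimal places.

Power ≈ 0.628

With n = 352 per group: δ = d·√(n/2) = 0.20 × √(352/2) = 2.6533. Critical value z_{0.01} = 2.326.
Revised power = Φ(δ − 2.326) = Φ(0.327) = 0.6281.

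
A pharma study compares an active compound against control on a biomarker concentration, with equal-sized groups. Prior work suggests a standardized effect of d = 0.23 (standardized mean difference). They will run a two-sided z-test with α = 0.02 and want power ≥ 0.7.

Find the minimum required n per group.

n = 308 per group

Set Φ(δ − 2.326) = 0.7; then δ − 2.326 = Φ⁻¹(0.7) = 0.524, giving δ = 2.851.
(For δ > 0 the lower-tail rejection region contributes negligibly to power, so the one-term inversion is standard.)
δ = d·√(n/2) ⇒ n = 2(δ/d)² = 2 × (2.851 / 0.23)² = 307.25.
Rounding up, n = 308 per group.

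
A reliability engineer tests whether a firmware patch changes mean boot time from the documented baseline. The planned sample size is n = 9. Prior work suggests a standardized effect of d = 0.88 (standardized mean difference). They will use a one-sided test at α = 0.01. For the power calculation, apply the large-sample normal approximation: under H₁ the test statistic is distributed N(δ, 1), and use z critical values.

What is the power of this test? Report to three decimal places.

Noncentrality parameter: δ = d·√n = 0.88 × √9 = 2.6400
One-sided α = 0.01 → critical value z_{0.01} = 2.326.
Power = Φ(δ − 2.326) = Φ(0.314) = 0.6231.

Power ≈ 0.623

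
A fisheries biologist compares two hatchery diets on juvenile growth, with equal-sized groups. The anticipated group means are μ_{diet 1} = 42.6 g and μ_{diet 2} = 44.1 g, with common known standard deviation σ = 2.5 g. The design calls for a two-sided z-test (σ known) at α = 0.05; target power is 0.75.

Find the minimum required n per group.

n = 39 per group

Standardized effect: d = |μ_{diet 1} − μ_{diet 2}| / σ = |42.6 − 44.1| / 2.5 = 0.6000
For power 0.75 need Φ(δ − z_{0.025}) = 0.75, so δ = z_{0.025} + z_{0.25} = 1.960 + 0.674 = 2.634.
(For δ > 0 the lower-tail rejection region contributes negligibly to power, so the one-term inversion is standard.)
δ = d·√(n/2) ⇒ n = 2(δ/d)² = 2 × (2.634 / 0.6000)² = 38.56.
Round up to the next whole unit.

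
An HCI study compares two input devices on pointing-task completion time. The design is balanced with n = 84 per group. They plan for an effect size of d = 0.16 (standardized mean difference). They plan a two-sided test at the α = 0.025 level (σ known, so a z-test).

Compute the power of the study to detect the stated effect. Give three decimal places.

Power ≈ 0.115

Noncentrality parameter: λ = d·√(n/2) = 0.16 × √(84/2) = 1.0369
Critical value for a two-sided test at α = 0.025: z_{α/2} = 2.241.
Power = Φ(λ − 2.241) + Φ(−λ − 2.241) = Φ(-1.204) + Φ(-3.278) = 0.1142 + 0.0005 = 0.1147.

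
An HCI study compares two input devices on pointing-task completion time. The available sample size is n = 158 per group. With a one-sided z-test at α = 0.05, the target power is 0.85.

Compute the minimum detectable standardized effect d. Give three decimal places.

d ≈ 0.302

Required noncentrality: δ = z_{0.05} + z_{0.15} = 1.645 + 1.036 = 2.681.
δ = d·√(n/2) ⇒ d = δ/√(n/2) = 2.681/√(158/2) = 0.3017.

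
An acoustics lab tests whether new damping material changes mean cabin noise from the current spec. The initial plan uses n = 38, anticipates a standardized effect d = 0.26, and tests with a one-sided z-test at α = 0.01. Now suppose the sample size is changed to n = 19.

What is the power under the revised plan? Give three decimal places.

Power ≈ 0.116

With n = 19: δ = d·√n = 0.26 × √19 = 1.1333. Critical value z_{0.01} = 2.326.
Revised power = P(Z > 2.326 − δ) = Φ(-1.193) = 0.1164.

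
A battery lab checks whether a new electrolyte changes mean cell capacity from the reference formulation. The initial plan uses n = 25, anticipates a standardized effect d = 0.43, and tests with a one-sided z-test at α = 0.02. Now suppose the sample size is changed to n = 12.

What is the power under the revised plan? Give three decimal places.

Power ≈ 0.286

With n = 12: δ = d·√n = 0.43 × √12 = 1.4896. Critical value z_{0.02} = 2.054.
Revised power = Φ(δ − 2.054) = Φ(-0.564) = 0.2863.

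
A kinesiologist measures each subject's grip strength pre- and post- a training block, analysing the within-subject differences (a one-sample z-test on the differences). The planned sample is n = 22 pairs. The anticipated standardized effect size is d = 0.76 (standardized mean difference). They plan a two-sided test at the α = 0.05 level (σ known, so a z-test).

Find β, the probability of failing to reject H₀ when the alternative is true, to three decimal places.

β ≈ 0.054

Noncentrality parameter: δ = d·√n = 0.76 × √22 = 3.5647
Two-sided α = 0.05 → critical value z_{0.025} = 1.960.
Power = Φ(δ − 1.960) + Φ(−δ − 1.960) = Φ(1.605) + Φ(-5.525) = 0.9457 + 0.0000 = 0.9457.
Type II error: β = 1 − power = 1 − 0.9457 = 0.0543.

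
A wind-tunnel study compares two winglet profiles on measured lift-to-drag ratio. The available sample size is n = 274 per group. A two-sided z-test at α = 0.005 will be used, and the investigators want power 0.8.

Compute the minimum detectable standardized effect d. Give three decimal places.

Required noncentrality: δ = z_{0.0025} + z_{0.20} = 2.807 + 0.842 = 3.649.
(Lower-tail contribution to power is negligible for δ > 0.)
δ = d·√(n/2) ⇒ d = δ/√(n/2) = 3.649/√(274/2) = 0.3117.

d ≈ 0.312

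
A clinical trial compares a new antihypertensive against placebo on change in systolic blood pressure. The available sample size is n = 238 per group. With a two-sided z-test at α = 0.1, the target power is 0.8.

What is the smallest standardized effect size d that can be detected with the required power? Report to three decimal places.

Required noncentrality: δ = z_{0.05} + z_{0.20} = 1.645 + 0.842 = 2.486.
(The second rejection-region term Φ(−δ − z_{α/2}) is negligible and dropped.)
δ = d·√(n/2) ⇒ d = δ/√(n/2) = 2.486/√(238/2) = 0.2279.

d ≈ 0.228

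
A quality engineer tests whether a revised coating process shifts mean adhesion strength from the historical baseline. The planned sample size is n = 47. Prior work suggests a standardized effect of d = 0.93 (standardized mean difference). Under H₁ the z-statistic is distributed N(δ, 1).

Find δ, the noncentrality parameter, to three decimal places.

The noncentrality parameter scales effect size by the design's sample-size factor: δ = d·√n = 0.93 × √47 = 6.3758

δ ≈ 6.376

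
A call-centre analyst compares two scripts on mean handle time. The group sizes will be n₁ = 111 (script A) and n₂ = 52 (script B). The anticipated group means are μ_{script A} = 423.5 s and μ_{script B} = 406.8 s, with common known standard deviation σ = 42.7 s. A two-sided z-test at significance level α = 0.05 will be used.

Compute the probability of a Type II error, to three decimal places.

Standardized effect: d = |μ_{script A} − μ_{script B}| / σ = |423.5 − 406.8| / 42.7 = 0.3911
Noncentrality parameter: δ = d / √(1/n₁ + 1/n₂) = 0.3911 / √(1/111 + 1/52) = 2.3273
Two-sided α = 0.05 → critical value z_{0.025} = 1.960.
Power = Φ(δ − 1.960) + Φ(−δ − 1.960) = Φ(0.367) + Φ(-4.287) = 0.6433 + 0.0000 = 0.6433.
Type II error: β = 1 − power = 1 − 0.6433 = 0.3567.

β ≈ 0.357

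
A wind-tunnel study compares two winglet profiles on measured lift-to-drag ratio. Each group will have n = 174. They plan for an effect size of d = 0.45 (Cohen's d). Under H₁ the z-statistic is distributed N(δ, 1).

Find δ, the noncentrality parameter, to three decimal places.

δ ≈ 4.197

The noncentrality parameter scales effect size by the design's sample-size factor: δ = d·√(n/2) = 0.45 × √(174/2) = 4.1973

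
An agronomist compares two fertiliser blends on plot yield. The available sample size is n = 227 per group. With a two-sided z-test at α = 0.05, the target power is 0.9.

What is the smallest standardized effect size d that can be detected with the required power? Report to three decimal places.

Required noncentrality: δ = z_{0.025} + z_{0.10} = 1.960 + 1.282 = 3.242.
(The second rejection-region term Φ(−δ − z_{α/2}) is negligible and dropped.)
δ = d·√(n/2) ⇒ d = δ/√(n/2) = 3.242/√(227/2) = 0.3043.

d ≈ 0.304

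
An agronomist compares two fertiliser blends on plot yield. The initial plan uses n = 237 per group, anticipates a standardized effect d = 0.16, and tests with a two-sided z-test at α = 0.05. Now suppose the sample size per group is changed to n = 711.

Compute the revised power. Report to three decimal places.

With n = 711 per group: δ = d·√(n/2) = 0.16 × √(711/2) = 3.0168. Critical value z_{0.025} = 1.960.
Revised power = Φ(δ − 1.960) + Φ(−δ − 1.960) = Φ(1.057) + Φ(-4.977) = 0.8547 + 0.0000 = 0.8547.

Power ≈ 0.855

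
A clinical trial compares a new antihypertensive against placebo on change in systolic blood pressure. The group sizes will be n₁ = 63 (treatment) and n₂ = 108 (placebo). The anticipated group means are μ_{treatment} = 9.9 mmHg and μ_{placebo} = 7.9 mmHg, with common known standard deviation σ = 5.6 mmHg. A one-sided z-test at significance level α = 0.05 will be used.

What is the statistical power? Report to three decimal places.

Standardized effect: d = |μ_{treatment} − μ_{placebo}| / σ = |9.9 − 7.9| / 5.6 = 0.3571
Noncentrality parameter: δ = d / √(1/n₁ + 1/n₂) = 0.3571 / √(1/63 + 1/108) = 2.2528
One-sided α = 0.05 → critical value z_{0.05} = 1.645.
Power = Φ(δ − 1.645) = Φ(0.608) = 0.7284.

Power ≈ 0.728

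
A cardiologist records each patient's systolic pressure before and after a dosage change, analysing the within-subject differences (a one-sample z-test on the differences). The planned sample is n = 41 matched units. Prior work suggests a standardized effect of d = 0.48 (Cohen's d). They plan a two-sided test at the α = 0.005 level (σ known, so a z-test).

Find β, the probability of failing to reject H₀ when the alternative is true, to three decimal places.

β ≈ 0.395

Noncentrality parameter: λ = d·√n = 0.48 × √41 = 3.0735
Critical value for a two-sided test at α = 0.005: z_{α/2} = 2.807.
Power = Φ(λ − 2.807) + Φ(−λ − 2.807) = Φ(0.266) + Φ(-5.881) = 0.6051 + 0.0000 = 0.6051.
Type II error: β = 1 − power = 1 − 0.6051 = 0.3949.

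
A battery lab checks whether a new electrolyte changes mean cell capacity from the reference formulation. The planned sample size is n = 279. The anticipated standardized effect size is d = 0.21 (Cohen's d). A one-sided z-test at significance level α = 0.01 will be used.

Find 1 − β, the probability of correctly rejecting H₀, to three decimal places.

Noncentrality parameter: δ = d·√n = 0.21 × √279 = 3.5077
One-sided α = 0.01 → critical value z_{0.01} = 2.326.
Power = P(Z > 2.326 − δ) = Φ(1.181) = 0.8813.

Power ≈ 0.881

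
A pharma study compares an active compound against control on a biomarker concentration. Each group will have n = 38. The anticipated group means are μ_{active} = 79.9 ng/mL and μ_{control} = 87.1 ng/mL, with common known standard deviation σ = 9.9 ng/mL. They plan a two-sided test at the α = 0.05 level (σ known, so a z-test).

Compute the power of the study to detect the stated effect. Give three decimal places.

Power ≈ 0.887

Standardized effect: d = |μ_{active} − μ_{control}| / σ = |79.9 − 87.1| / 9.9 = 0.7273
Noncentrality parameter: δ = d·√(n/2) = 0.7273 × √(38/2) = 3.1701
Critical value for a two-sided test at α = 0.05: z_{α/2} = 1.960.
Power = Φ(δ − 1.960) + Φ(−δ − 1.960) = Φ(1.210) + Φ(-5.130) = 0.8869 + 0.0000 = 0.8869.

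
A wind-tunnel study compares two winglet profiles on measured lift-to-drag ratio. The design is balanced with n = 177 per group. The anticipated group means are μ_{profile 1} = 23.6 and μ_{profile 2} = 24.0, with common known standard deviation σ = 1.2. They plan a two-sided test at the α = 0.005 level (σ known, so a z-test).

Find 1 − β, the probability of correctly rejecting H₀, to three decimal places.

Standardized effect: d = |μ_{profile 1} − μ_{profile 2}| / σ = |23.6 − 24.0| / 1.2 = 0.3333
Noncentrality parameter: δ = d·√(n/2) = 0.3333 × √(177/2) = 3.1358
Critical value for a two-sided test at α = 0.005: z_{α/2} = 2.807.
Power = Φ(δ − 2.807) + Φ(−δ − 2.807) = Φ(0.329) + Φ(-5.943) = 0.6288 + 0.0000 = 0.6288.

Power ≈ 0.629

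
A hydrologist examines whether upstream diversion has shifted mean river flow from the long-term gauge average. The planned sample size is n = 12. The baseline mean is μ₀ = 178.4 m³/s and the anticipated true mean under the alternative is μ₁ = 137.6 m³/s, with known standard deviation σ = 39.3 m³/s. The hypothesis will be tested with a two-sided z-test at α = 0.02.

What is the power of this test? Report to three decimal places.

Standardized effect: d = |μ₁ − μ₀| / σ = |137.6 − 178.4| / 39.3 = 1.0382
Noncentrality parameter: δ = d·√n = 1.0382 × √12 = 3.5963
Two-sided α = 0.02 → critical value z_{0.01} = 2.326.
Power = Φ(δ − 2.326) + Φ(−δ − 2.326) = Φ(1.270) + Φ(-5.923) = 0.8980 + 0.0000 = 0.8980.

Power ≈ 0.898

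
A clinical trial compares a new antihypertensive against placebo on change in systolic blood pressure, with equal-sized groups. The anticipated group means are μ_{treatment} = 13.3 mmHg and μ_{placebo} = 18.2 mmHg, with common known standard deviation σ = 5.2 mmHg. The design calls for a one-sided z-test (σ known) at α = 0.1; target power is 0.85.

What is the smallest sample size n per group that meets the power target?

n = 13 per group

Standardized effect: d = |μ_{treatment} − μ_{placebo}| / σ = |13.3 − 18.2| / 5.2 = 0.9423
Set Φ(δ − 1.282) = 0.85; then δ − 1.282 = Φ⁻¹(0.85) = 1.036, giving δ = 2.318.
δ = d·√(n/2) ⇒ n = 2(δ/d)² = 2 × (2.318 / 0.9423)² = 12.10.
Round up to the next whole unit.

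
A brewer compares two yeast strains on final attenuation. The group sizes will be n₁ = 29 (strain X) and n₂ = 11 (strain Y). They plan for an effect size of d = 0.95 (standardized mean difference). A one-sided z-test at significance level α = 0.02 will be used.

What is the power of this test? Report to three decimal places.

Power ≈ 0.735

Noncentrality parameter: δ = d / √(1/n₁ + 1/n₂) = 0.95 / √(1/29 + 1/11) = 2.6828
One-sided α = 0.02 → critical value z_{0.02} = 2.054.
Power = Φ(δ − 2.054) = Φ(0.629) = 0.7353.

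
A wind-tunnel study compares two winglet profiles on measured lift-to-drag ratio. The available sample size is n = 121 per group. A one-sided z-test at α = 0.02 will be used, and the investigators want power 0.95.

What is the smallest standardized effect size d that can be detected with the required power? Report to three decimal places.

d ≈ 0.476

Need Φ(δ − 2.054) = 0.95, so δ = 2.054 + 1.645 = 3.699.
δ = d·√(n/2) ⇒ d = δ/√(n/2) = 3.699/√(121/2) = 0.4755.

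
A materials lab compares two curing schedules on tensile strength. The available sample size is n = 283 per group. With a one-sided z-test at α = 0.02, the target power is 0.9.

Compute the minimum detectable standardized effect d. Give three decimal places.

Need Φ(δ − 2.054) = 0.9, so δ = 2.054 + 1.282 = 3.335.
δ = d·√(n/2) ⇒ d = δ/√(n/2) = 3.335/√(283/2) = 0.2804.

d ≈ 0.280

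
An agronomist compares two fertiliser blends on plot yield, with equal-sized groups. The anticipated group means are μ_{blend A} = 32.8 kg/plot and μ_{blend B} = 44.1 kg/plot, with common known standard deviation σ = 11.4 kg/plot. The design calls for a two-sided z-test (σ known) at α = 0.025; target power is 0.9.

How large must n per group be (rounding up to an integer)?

n = 26 per group

Standardized effect: d = |μ_{blend A} − μ_{blend B}| / σ = |32.8 − 44.1| / 11.4 = 0.9912
Set Φ(δ − 2.241) = 0.9; then δ − 2.241 = Φ⁻¹(0.9) = 1.282, giving δ = 3.523.
(For δ > 0 the lower-tail rejection region contributes negligibly to power, so the one-term inversion is standard.)
δ = d·√(n/2) ⇒ n = 2(δ/d)² = 2 × (3.523 / 0.9912)² = 25.26.
Round up to the next whole unit.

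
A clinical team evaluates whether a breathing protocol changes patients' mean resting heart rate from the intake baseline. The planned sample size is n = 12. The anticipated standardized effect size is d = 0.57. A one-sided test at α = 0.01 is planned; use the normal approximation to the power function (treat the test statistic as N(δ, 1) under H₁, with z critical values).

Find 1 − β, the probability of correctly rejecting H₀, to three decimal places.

Power ≈ 0.362

Noncentrality parameter: δ = d·√n = 0.57 × √12 = 1.9745
One-sided α = 0.01 → critical value z_{0.01} = 2.326.
Power = P(Z > 2.326 − δ) = Φ(-0.352) = 0.3625.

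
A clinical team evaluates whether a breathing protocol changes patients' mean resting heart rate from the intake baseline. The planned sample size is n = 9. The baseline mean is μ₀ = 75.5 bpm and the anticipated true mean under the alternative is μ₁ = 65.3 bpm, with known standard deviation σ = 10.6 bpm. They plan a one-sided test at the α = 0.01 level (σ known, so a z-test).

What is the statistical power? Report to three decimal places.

Power ≈ 0.712

Standardized effect: d = |μ₁ − μ₀| / σ = |65.3 − 75.5| / 10.6 = 0.9623
Noncentrality parameter: δ = d·√n = 0.9623 × √9 = 2.8868
One-sided α = 0.01 → critical value z_{0.01} = 2.326.
Power = Φ(δ − 2.326) = Φ(0.560) = 0.7124.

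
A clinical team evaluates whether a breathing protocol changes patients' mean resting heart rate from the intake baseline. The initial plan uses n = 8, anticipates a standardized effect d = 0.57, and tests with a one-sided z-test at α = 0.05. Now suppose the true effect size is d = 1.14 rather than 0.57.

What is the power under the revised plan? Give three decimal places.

Power ≈ 0.943

With d = 1.14: δ = d·√n = 1.14 × √8 = 3.2244. Critical value z_{0.05} = 1.645.
Revised power = P(Z > 1.645 − δ) = Φ(1.580) = 0.9429.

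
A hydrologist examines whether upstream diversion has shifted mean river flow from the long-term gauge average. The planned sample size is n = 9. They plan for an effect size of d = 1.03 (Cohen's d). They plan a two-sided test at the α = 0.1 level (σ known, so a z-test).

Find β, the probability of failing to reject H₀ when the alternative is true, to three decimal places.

β ≈ 0.074

Noncentrality parameter: δ = d·√n = 1.03 × √9 = 3.0900
Two-sided α = 0.1 → critical value z_{0.05} = 1.645.
Power = Φ(δ − 1.645) + Φ(−δ − 1.645) = Φ(1.445) + Φ(-4.735) = 0.9258 + 0.0000 = 0.9258.
Type II error: β = 1 − power = 1 − 0.9258 = 0.0742.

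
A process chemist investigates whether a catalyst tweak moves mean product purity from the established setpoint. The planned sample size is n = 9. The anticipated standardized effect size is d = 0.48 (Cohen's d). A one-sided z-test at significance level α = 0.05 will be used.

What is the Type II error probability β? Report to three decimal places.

β ≈ 0.581

Noncentrality parameter: δ = d·√n = 0.48 × √9 = 1.4400
Critical value for a one-sided test at α = 0.05: z_α = 1.645.
Power = Φ(δ − 1.645) = Φ(-0.205) = 0.4188.
Type II error: β = 1 − power = 1 − 0.4188 = 0.5812.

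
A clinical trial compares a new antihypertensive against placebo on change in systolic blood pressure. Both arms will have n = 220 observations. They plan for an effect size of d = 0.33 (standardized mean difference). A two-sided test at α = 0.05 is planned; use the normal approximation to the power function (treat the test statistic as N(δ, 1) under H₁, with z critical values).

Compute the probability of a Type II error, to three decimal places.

β ≈ 0.067

Noncentrality parameter: δ = d·√(n/2) = 0.33 × √(220/2) = 3.4611
Critical value for a two-sided test at α = 0.05: z_{α/2} = 1.960.
Power = Φ(δ − 1.960) + Φ(−δ − 1.960) = Φ(1.501) + Φ(-5.421) = 0.9333 + 0.0000 = 0.9333.
Type II error: β = 1 − power = 1 − 0.9333 = 0.0667.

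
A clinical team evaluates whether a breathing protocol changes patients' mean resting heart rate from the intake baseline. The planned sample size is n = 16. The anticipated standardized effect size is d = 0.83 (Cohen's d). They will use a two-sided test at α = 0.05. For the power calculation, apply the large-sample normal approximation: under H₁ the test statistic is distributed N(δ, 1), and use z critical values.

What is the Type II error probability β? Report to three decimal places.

β ≈ 0.087

Noncentrality parameter: δ = d·√n = 0.83 × √16 = 3.3200
Critical value for a two-sided test at α = 0.05: z_{α/2} = 1.960.
Power = Φ(δ − 1.960) + Φ(−δ − 1.960) = Φ(1.360) + Φ(-5.280) = 0.9131 + 0.0000 = 0.9131.
Type II error: β = 1 − power = 1 − 0.9131 = 0.0869.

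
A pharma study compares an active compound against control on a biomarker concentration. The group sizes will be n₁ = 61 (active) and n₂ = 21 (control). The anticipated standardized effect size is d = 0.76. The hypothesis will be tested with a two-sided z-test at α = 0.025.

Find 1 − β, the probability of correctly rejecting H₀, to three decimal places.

Noncentrality parameter: δ = d / √(1/n₁ + 1/n₂) = 0.76 / √(1/61 + 1/21) = 3.0039
Critical value for a two-sided test at α = 0.025: z_{α/2} = 2.241.
Power = Φ(δ − 2.241) + Φ(−δ − 2.241) = Φ(0.762) + Φ(-5.245) = 0.7771 + 0.0000 = 0.7771.

Power ≈ 0.777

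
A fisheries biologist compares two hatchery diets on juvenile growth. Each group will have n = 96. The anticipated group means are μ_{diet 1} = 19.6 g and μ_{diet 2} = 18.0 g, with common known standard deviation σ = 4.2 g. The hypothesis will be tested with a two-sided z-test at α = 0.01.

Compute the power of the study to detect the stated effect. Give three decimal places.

Power ≈ 0.525

Standardized effect: d = |μ_{diet 1} − μ_{diet 2}| / σ = |19.6 − 18.0| / 4.2 = 0.3810
Noncentrality parameter: λ = d·√(n/2) = 0.3810 × √(96/2) = 2.6393
Critical value for a two-sided test at α = 0.01: z_{α/2} = 2.576.
Power = Φ(λ − 2.576) + Φ(−λ − 2.576) = Φ(0.063) + Φ(-5.215) = 0.5253 + 0.0000 = 0.5253.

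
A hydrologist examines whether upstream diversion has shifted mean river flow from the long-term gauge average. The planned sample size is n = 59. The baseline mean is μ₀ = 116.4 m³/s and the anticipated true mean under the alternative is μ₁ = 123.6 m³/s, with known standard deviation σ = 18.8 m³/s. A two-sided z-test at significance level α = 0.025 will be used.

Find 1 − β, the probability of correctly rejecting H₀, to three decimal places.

Power ≈ 0.758

Standardized effect: d = |μ₁ − μ₀| / σ = |123.6 − 116.4| / 18.8 = 0.3830
Noncentrality parameter: λ = d·√n = 0.3830 × √59 = 2.9417
Critical value for a two-sided test at α = 0.025: z_{α/2} = 2.241.
Power = Φ(λ − 2.241) + Φ(−λ − 2.241) = Φ(0.700) + Φ(-5.183) = 0.7581 + 0.0000 = 0.7581.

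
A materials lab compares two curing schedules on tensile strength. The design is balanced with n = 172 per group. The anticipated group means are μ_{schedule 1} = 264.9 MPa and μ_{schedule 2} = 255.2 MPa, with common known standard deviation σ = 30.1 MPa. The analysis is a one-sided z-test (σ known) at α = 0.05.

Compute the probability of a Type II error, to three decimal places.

Standardized effect: d = |μ_{schedule 1} − μ_{schedule 2}| / σ = |264.9 − 255.2| / 30.1 = 0.3223
Noncentrality parameter: δ = d·√(n/2) = 0.3223 × √(172/2) = 2.9885
One-sided α = 0.05 → critical value z_{0.05} = 1.645.
Power = Φ(δ − 1.645) = Φ(1.344) = 0.9105.
Type II error: β = 1 − power = 1 − 0.9105 = 0.0895.

β ≈ 0.090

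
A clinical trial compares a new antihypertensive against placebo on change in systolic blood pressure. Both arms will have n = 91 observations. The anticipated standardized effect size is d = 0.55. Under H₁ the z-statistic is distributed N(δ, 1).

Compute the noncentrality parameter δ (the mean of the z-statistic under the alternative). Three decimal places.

The noncentrality parameter scales effect size by the design's sample-size factor: δ = d·√(n/2) = 0.55 × √(91/2) = 3.7100

δ ≈ 3.710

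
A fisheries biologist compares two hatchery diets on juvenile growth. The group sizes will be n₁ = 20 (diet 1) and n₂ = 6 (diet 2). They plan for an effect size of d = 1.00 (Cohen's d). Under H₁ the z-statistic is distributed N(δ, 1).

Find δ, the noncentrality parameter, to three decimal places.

δ ≈ 2.148

δ = d / √(1/n₁ + 1/n₂) = 1.00 / √(1/20 + 1/6) = 2.1483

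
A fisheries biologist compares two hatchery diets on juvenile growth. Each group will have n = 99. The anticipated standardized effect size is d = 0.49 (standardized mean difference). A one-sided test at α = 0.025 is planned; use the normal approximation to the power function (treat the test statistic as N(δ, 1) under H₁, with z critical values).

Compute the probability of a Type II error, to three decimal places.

Noncentrality parameter: δ = d·√(n/2) = 0.49 × √(99/2) = 3.4475
One-sided α = 0.025 → critical value z_{0.025} = 1.960.
Power = Φ(δ − 1.960) = Φ(1.487) = 0.9316.
Type II error: β = 1 − power = 1 − 0.9316 = 0.0684.

β ≈ 0.068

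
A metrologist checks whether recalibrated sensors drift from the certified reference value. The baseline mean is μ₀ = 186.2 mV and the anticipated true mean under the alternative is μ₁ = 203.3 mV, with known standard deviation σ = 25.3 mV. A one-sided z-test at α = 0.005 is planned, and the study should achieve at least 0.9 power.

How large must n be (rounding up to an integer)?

Standardized effect: d = |μ₁ − μ₀| / σ = |203.3 − 186.2| / 25.3 = 0.6759
Set Φ(δ − 2.576) = 0.9; then δ − 2.576 = Φ⁻¹(0.9) = 1.282, giving δ = 3.857.
δ = d·√n ⇒ n = (δ/d)² = (3.857 / 0.6759)² = 32.57.
Rounding up, n = 33.

n = 33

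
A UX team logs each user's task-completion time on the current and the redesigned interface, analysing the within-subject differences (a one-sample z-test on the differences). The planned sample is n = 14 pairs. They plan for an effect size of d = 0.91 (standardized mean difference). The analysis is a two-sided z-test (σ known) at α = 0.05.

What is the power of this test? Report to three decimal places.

Power ≈ 0.926

Noncentrality parameter: δ = d·√n = 0.91 × √14 = 3.4049
Critical value for a two-sided test at α = 0.05: z_{α/2} = 1.960.
Power = Φ(δ − 1.960) + Φ(−δ − 1.960) = Φ(1.445) + Φ(-5.365) = 0.9258 + 0.0000 = 0.9258.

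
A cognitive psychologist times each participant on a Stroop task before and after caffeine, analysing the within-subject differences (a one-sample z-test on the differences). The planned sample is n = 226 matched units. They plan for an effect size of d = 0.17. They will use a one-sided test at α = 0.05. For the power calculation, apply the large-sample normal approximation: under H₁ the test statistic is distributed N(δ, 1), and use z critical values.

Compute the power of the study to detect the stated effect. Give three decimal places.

Power ≈ 0.819

Noncentrality parameter: δ = d·√n = 0.17 × √226 = 2.5557
One-sided α = 0.05 → critical value z_{0.05} = 1.645.
Power = P(Z > 1.645 − δ) = Φ(0.911) = 0.8188.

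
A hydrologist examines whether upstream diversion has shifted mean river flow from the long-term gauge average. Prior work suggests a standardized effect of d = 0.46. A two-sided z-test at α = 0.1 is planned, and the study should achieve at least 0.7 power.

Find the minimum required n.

n = 23

For power 0.7 need Φ(δ − z_{0.05}) = 0.7, so δ = z_{0.05} + z_{0.30} = 1.645 + 0.524 = 2.169.
(The Φ(−δ − z_{α/2}) term is vanishingly small for δ > 0 and is dropped in the standard sample-size formula.)
δ = d·√n ⇒ n = (δ/d)² = (2.169 / 0.46)² = 22.24.
Round up to the next whole unit.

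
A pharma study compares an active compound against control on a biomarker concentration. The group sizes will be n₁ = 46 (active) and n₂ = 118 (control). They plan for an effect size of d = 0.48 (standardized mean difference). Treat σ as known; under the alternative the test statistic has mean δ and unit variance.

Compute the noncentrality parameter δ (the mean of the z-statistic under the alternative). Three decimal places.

δ ≈ 2.761

The noncentrality parameter scales effect size by the design's sample-size factor: δ = d / √(1/n₁ + 1/n₂) = 0.48 / √(1/46 + 1/118) = 2.7615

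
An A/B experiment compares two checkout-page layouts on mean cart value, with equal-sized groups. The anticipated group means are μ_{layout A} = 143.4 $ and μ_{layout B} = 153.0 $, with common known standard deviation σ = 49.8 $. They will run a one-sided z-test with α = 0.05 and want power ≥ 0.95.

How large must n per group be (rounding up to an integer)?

Standardized effect: d = |μ_{layout A} − μ_{layout B}| / σ = |143.4 − 153.0| / 49.8 = 0.1928
Set Φ(δ − 1.645) = 0.95; then δ − 1.645 = Φ⁻¹(0.95) = 1.645, giving δ = 3.290.
δ = d·√(n/2) ⇒ n = 2(δ/d)² = 2 × (3.290 / 0.1928)² = 582.45.
Rounding up, n = 583 per group.

n = 583 per group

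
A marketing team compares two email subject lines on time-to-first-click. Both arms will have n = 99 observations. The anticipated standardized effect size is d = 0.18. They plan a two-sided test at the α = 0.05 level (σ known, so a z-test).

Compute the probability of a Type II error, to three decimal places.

β ≈ 0.755

Noncentrality parameter: δ = d·√(n/2) = 0.18 × √(99/2) = 1.2664
Two-sided α = 0.05 → critical value z_{0.025} = 1.960.
Power = Φ(δ − 1.960) + Φ(−δ − 1.960) = Φ(-0.694) + Φ(-3.226) = 0.2440 + 0.0006 = 0.2446.
Type II error: β = 1 − power = 1 − 0.2446 = 0.7554.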